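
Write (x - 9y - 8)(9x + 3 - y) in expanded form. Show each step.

(x - 9y - 8)(9x + 3 - y)
= 9x² + 3x - xy - 81xy - 27y + 9y² - 72x - 24 + 8y    [distributive law]
= 9x² - 69x - 82xy - 19y + 9y² - 24    [combine like terms]

9x² - 69x - 82xy - 19y + 9y² - 24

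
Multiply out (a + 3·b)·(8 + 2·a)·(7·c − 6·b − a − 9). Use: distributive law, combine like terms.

(a + 3·b)·(8 + 2·a)·(7·c − 6·b − a − 9)
= (8·a + 2·a² + 24·b + 6·a·b)·(7·c − 6·b − a − 9)    [distributive law]
= 56·a·c − 48·a·b − 8·a² − 72·a + 14·a²·c − 12·a²·b − 2·a³ − 18·a² + 168·b·c − 144·b² − 24·a·b − 216·b + 42·a·b·c − 36·a·b² − 6·a²·b − 54·a·b    [distributive law]
= 56·a·c − 126·a·b − 26·a² − 72·a + 14·a²·c − 18·a²·b − 2·a³ + 168·b·c − 144·b² − 216·b + 42·a·b·c − 36·a·b²    [combine like terms]

56·a·c − 126·a·b − 26·a² − 72·a + 14·a²·c − 18·a²·b − 2·a³ + 168·b·c − 144·b² − 216·b + 42·a·b·c − 36·a·b²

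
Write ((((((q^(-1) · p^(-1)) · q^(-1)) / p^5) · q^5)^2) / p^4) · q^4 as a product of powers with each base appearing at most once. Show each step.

p^(-16)q^10

((((((q^(-1) · p^(-1)) · q^(-1)) / p^5) · q^5)^2) / p^4) · q^4
= ((((((q^(-1) · p^(-1)) · q^(-1)) / p^5)^2) · ((q^5)^2)) / p^4) · q^4    [power of a product]
= ((((((q^(-1) · p^(-1)) · q^(-1))^2) / ((p^5)^2)) · ((q^5)^2)) / p^4) · q^4    [power of a quotient]
= ((((((q^(-1) · p^(-1))^2) · ((q^(-1))^2)) / ((p^5)^2)) · ((q^5)^2)) / p^4) · q^4    [power of a product]
= (((((((q^(-1))^2) · ((p^(-1))^2)) · ((q^(-1))^2)) / ((p^5)^2)) · ((q^5)^2)) / p^4) · q^4    [power of a product]
= (((((q^(-2) · ((p^(-1))^2)) · ((q^(-1))^2)) / ((p^5)^2)) · ((q^5)^2)) / p^4) · q^4    [power of a power]
= (((((q^(-2) · p^(-2)) · ((q^(-1))^2)) / ((p^5)^2)) · ((q^5)^2)) / p^4) · q^4    [power of a power]
= (((((q^(-2) · p^(-2)) · q^(-2)) / ((p^5)^2)) · ((q^5)^2)) / p^4) · q^4    [power of a power]
= (((((q^(-2) · p^(-2)) · q^(-2)) / p^10) · ((q^5)^2)) / p^4) · q^4    [power of a power]
= (((((q^(-2) · p^(-2)) · q^(-2)) / p^10) · q^10) / p^4) · q^4    [power of a power]
= p^(-16)q^10    [quotient of powers; product of powers]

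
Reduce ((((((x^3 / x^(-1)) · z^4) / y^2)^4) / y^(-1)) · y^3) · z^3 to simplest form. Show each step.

x^16y^(-4)z^19

((((((x^3 / x^(-1)) · z^4) / y^2)^4) / y^(-1)) · y^3) · z^3
= ((((((x^3 / x^(-1)) · z^4)^4) / ((y^2)^4)) / y^(-1)) · y^3) · z^3    [power of a quotient]
= ((((((x^3 / x^(-1))^4) · ((z^4)^4)) / ((y^2)^4)) / y^(-1)) · y^3) · z^3    [power of a product]
= (((((((x^3)^4) / ((x^(-1))^4)) · ((z^4)^4)) / ((y^2)^4)) / y^(-1)) · y^3) · z^3    [power of a quotient]
= (((((x^12 / ((x^(-1))^4)) · ((z^4)^4)) / ((y^2)^4)) / y^(-1)) · y^3) · z^3    [power of a power]
= (((((x^12 / x^(-4)) · ((z^4)^4)) / ((y^2)^4)) / y^(-1)) · y^3) · z^3    [power of a power]
= ((((x^16 · ((z^4)^4)) / ((y^2)^4)) / y^(-1)) · y^3) · z^3    [quotient of powers]
= ((((x^16 · z^16) / ((y^2)^4)) / y^(-1)) · y^3) · z^3    [power of a power]
= ((((x^16 · z^16) / y^8) / y^(-1)) · y^3) · z^3    [power of a power]
= x^16y^(-4)z^19    [quotient of powers; product of powers]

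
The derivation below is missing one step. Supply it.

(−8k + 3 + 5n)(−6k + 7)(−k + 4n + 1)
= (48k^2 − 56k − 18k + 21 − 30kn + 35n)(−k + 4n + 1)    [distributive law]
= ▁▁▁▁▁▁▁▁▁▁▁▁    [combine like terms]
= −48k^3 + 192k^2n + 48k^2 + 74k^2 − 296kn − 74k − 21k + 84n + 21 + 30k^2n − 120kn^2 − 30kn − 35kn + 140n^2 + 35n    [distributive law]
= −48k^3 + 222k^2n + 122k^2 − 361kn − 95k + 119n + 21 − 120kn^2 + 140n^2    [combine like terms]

After combine like terms, the bracketed line is:

(48k^2 − 74k + 21 − 30kn + 35n)(−k + 4n + 1)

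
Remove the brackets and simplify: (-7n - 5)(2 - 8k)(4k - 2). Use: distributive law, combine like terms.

(-7n - 5)(2 - 8k)(4k - 2)
= (-14n + 56kn - 10 + 40k)(4k - 2)    [distributive law]
= -56kn + 28n + 224k^2n - 112kn - 40k + 20 + 160k^2 - 80k    [distributive law]
= -168kn + 28n + 224k^2n - 120k + 20 + 160k^2    [combine like terms]

-168kn + 28n + 224k^2n - 120k + 20 + 160k^2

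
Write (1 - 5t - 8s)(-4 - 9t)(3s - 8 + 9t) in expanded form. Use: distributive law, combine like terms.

-268s + 32 - 124t - 255st - 261t² + 783st² + 405t³ + 96s² + 216s²t

(1 - 5t - 8s)(-4 - 9t)(3s - 8 + 9t)
= (-4 - 9t + 20t + 45t² + 32s + 72st)(3s - 8 + 9t)    [distributive law]
= (-4 + 11t + 45t² + 32s + 72st)(3s - 8 + 9t)    [combine like terms]
= -12s + 32 - 36t + 33st - 88t + 99t² + 135st² - 360t² + 405t³ + 96s² - 256s + 288st + 216s²t - 576st + 648st²    [distributive law]
= -268s + 32 - 124t - 255st - 261t² + 783st² + 405t³ + 96s² + 216s²t    [combine like terms]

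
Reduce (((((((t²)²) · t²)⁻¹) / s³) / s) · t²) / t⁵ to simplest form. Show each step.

s⁻⁴t⁻⁹

(((((((t²)²) · t²)⁻¹) / s³) / s) · t²) / t⁵
= (((((((t²)²)⁻¹) · ((t²)⁻¹)) / s³) / s) · t²) / t⁵    [power of a product]
= ((((((t²)⁻²) · ((t²)⁻¹)) / s³) / s) · t²) / t⁵    [power of a power]
= ((((t⁻⁴ · ((t²)⁻¹)) / s³) / s) · t²) / t⁵    [power of a power]
= ((((t⁻⁴ · t⁻²) / s³) / s) · t²) / t⁵    [power of a power]
= (((t⁻⁶ / s³) / s) · t²) / t⁵    [product of powers]
= s⁻⁴t⁻⁹    [quotient of powers; product of powers]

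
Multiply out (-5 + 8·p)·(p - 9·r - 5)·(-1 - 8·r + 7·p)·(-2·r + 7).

(-5 + 8·p)·(p - 9·r - 5)·(-1 - 8·r + 7·p)·(-2·r + 7)
= (-5·p + 45·r + 25 + 8·p^2 - 72·p·r - 40·p)·(-1 - 8·r + 7·p)·(-2·r + 7)    [distributive law]
= (-45·p + 45·r + 25 + 8·p^2 - 72·p·r)·(-1 - 8·r + 7·p)·(-2·r + 7)    [combine like terms]
= (45·p + 360·p·r - 315·p^2 - 45·r - 360·r^2 + 315·p·r - 25 - 200·r + 175·p - 8·p^2 - 64·p^2·r + 56·p^3 + 72·p·r + 576·p·r^2 - 504·p^2·r)·(-2·r + 7)    [distributive law]
= (220·p + 747·p·r - 323·p^2 - 245·r - 360·r^2 - 25 - 568·p^2·r + 56·p^3 + 576·p·r^2)·(-2·r + 7)    [combine like terms]
= -440·p·r + 1540·p - 1494·p·r^2 + 5229·p·r + 646·p^2·r - 2261·p^2 + 490·r^2 - 1715·r + 720·r^3 - 2520·r^2 + 50·r - 175 + 1136·p^2·r^2 - 3976·p^2·r - 112·p^3·r + 392·p^3 - 1152·p·r^3 + 4032·p·r^2    [distributive law]
= 4789·p·r + 1540·p + 2538·p·r^2 - 3330·p^2·r - 2261·p^2 - 2030·r^2 - 1665·r + 720·r^3 - 175 + 1136·p^2·r^2 - 112·p^3·r + 392·p^3 - 1152·p·r^3    [combine like terms]

4789·p·r + 1540·p + 2538·p·r^2 - 3330·p^2·r - 2261·p^2 - 2030·r^2 - 1665·r + 720·r^3 - 175 + 1136·p^2·r^2 - 112·p^3·r + 392·p^3 - 1152·p·r^3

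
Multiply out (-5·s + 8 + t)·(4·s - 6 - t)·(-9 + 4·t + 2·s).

(-5·s + 8 + t)·(4·s - 6 - t)·(-9 + 4·t + 2·s)
= (-20·s² + 30·s + 5·s·t + 32·s - 48 - 8·t + 4·s·t - 6·t - t²)·(-9 + 4·t + 2·s)    [distributive law]
= (-20·s² + 62·s + 9·s·t - 48 - 14·t - t²)·(-9 + 4·t + 2·s)    [combine like terms]
= 180·s² - 80·s²·t - 40·s³ - 558·s + 248·s·t + 124·s² - 81·s·t + 36·s·t² + 18·s²·t + 432 - 192·t - 96·s + 126·t - 56·t² - 28·s·t + 9·t² - 4·t³ - 2·s·t²    [distributive law]
= 304·s² - 62·s²·t - 40·s³ - 654·s + 139·s·t + 34·s·t² + 432 - 66·t - 47·t² - 4·t³    [combine like terms]

304·s² - 62·s²·t - 40·s³ - 654·s + 139·s·t + 34·s·t² + 432 - 66·t - 47·t² - 4·t³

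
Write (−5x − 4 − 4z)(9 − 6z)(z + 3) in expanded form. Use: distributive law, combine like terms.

(−5x − 4 − 4z)(9 − 6z)(z + 3)
= (−45x + 30xz − 36 + 24z − 36z + 24z^2)(z + 3)    [distributive law]
= (−45x + 30xz − 36 − 12z + 24z^2)(z + 3)    [combine like terms]
= −45xz − 135x + 30xz^2 + 90xz − 36z − 108 − 12z^2 − 36z + 24z^3 + 72z^2    [distributive law]
= 45xz − 135x + 30xz^2 − 72z − 108 + 60z^2 + 24z^3    [combine like terms]

45xz − 135x + 30xz^2 − 72z − 108 + 60z^2 + 24z^3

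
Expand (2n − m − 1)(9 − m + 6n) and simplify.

12n − 8mn + 12n^2 − 8m + m^2 − 9

(2n − m − 1)(9 − m + 6n)
= 18n − 2mn + 12n^2 − 9m + m^2 − 6mn − 9 + m − 6n    [distributive law]
= 12n − 8mn + 12n^2 − 8m + m^2 − 9    [combine like terms]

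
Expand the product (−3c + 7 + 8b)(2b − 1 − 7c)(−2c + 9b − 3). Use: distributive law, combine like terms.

313bc^2 − 590b^2c − 240bc + 29c^2 + 152c − 42c^3 + 6b^2 − 81b + 21 + 144b^3

(−3c + 7 + 8b)(2b − 1 − 7c)(−2c + 9b − 3)
= (−6bc + 3c + 21c^2 + 14b − 7 − 49c + 16b^2 − 8b − 56bc)(−2c + 9b − 3)    [distributive law]
= (−62bc − 46c + 21c^2 + 6b − 7 + 16b^2)(−2c + 9b − 3)    [combine like terms]
= 124bc^2 − 558b^2c + 186bc + 92c^2 − 414bc + 138c − 42c^3 + 189bc^2 − 63c^2 − 12bc + 54b^2 − 18b + 14c − 63b + 21 − 32b^2c + 144b^3 − 48b^2    [distributive law]
= 313bc^2 − 590b^2c − 240bc + 29c^2 + 152c − 42c^3 + 6b^2 − 81b + 21 + 144b^3    [combine like terms]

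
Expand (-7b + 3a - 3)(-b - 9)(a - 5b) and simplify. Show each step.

(-7b + 3a - 3)(-b - 9)(a - 5b)
= (7b² + 63b - 3ab - 27a + 3b + 27)(a - 5b)    [distributive law]
= (7b² + 66b - 3ab - 27a + 27)(a - 5b)    [combine like terms]
= 7ab² - 35b³ + 66ab - 330b² - 3a²b + 15ab² - 27a² + 135ab + 27a - 135b    [distributive law]
= 22ab² - 35b³ + 201ab - 330b² - 3a²b - 27a² + 27a - 135b    [combine like terms]

22ab² - 35b³ + 201ab - 330b² - 3a²b - 27a² + 27a - 135b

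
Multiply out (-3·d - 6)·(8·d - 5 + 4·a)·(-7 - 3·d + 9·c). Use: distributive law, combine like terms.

267·d^2 + 72·d^3 - 216·c·d^2 + 141·d - 297·c·d + 156·a·d + 36·a·d^2 - 108·a·c·d - 210 + 270·c + 168·a - 216·a·c

(-3·d - 6)·(8·d - 5 + 4·a)·(-7 - 3·d + 9·c)
= (-24·d^2 + 15·d - 12·a·d - 48·d + 30 - 24·a)·(-7 - 3·d + 9·c)    [distributive law]
= (-24·d^2 - 33·d - 12·a·d + 30 - 24·a)·(-7 - 3·d + 9·c)    [combine like terms]
= 168·d^2 + 72·d^3 - 216·c·d^2 + 231·d + 99·d^2 - 297·c·d + 84·a·d + 36·a·d^2 - 108·a·c·d - 210 - 90·d + 270·c + 168·a + 72·a·d - 216·a·c    [distributive law]
= 267·d^2 + 72·d^3 - 216·c·d^2 + 141·d - 297·c·d + 156·a·d + 36·a·d^2 - 108·a·c·d - 210 + 270·c + 168·a - 216·a·c    [combine like terms]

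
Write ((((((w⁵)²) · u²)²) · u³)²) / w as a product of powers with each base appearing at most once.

((((((w⁵)²) · u²)²) · u³)²) / w
= ((((((w⁵)²) · u²)²)²) · ((u³)²)) / w    [power of a product]
= (((((w⁵)²) · u²)⁴) · ((u³)²)) / w    [power of a power]
= (((((w⁵)²)⁴) · ((u²)⁴)) · ((u³)²)) / w    [power of a product]
= ((((w⁵)⁸) · ((u²)⁴)) · ((u³)²)) / w    [power of a power]
= ((w⁴⁰ · ((u²)⁴)) · ((u³)²)) / w    [power of a power]
= ((w⁴⁰ · u⁸) · ((u³)²)) / w    [power of a power]
= ((w⁴⁰ · u⁸) · u⁶) / w    [power of a power]
= u¹⁴w³⁹    [quotient of powers; product of powers]

u¹⁴w³⁹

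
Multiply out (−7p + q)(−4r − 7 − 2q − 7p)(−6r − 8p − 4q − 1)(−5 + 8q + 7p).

840pr² − 1176pqr² − 1176p²r² + 336p²r − 4998p²qr − 3626p³r − 1644pqr − 780pq²r + 1610pr + 1862p² − 3297p²q − 1127p³ + 392pq − 906pq² + 245p − 2100p²q² − 4900p³q − 40pq³ − 2744p⁴ − 120qr² + 192q²r² + 228q²r + 224q³r − 230qr − 94q² + 200q³ − 35q + 64q⁴

(−7p + q)(−4r − 7 − 2q − 7p)(−6r − 8p − 4q − 1)(−5 + 8q + 7p)
= (28pr + 49p + 14pq + 49p² − 4qr − 7q − 2q² − 7pq)(−6r − 8p − 4q − 1)(−5 + 8q + 7p)    [distributive law]
= (28pr + 49p + 7pq + 49p² − 4qr − 7q − 2q²)(−6r − 8p − 4q − 1)(−5 + 8q + 7p)    [combine like terms]
= (−168pr² − 224p²r − 112pqr − 28pr − 294pr − 392p² − 196pq − 49p − 42pqr − 56p²q − 28pq² − 7pq − 294p²r − 392p³ − 196p²q − 49p² + 24qr² + 32pqr + 16q²r + 4qr + 42qr + 56pq + 28q² + 7q + 12q²r + 16pq² + 8q³ + 2q²)(−5 + 8q + 7p)    [distributive law]
= (−168pr² − 518p²r − 122pqr − 322pr − 441p² − 147pq − 49p − 252p²q − 12pq² − 392p³ + 24qr² + 28q²r + 46qr + 30q² + 7q + 8q³)(−5 + 8q + 7p)    [combine like terms]
= 840pr² − 1344pqr² − 1176p²r² + 2590p²r − 4144p²qr − 3626p³r + 610pqr − 976pq²r − 854p²qr + 1610pr − 2576pqr − 2254p²r + 2205p² − 3528p²q − 3087p³ + 735pq − 1176pq² − 1029p²q + 245p − 392pq − 343p² + 1260p²q − 2016p²q² − 1764p³q + 60pq² − 96pq³ − 84p²q² + 1960p³ − 3136p³q − 2744p⁴ − 120qr² + 192q²r² + 168pqr² − 140q²r + 224q³r + 196pq²r − 230qr + 368q²r + 322pqr − 150q² + 240q³ + 210pq² − 35q + 56q² + 49pq − 40q³ + 64q⁴ + 56pq³    [distributive law]
= 840pr² − 1176pqr² − 1176p²r² + 336p²r − 4998p²qr − 3626p³r − 1644pqr − 780pq²r + 1610pr + 1862p² − 3297p²q − 1127p³ + 392pq − 906pq² + 245p − 2100p²q² − 4900p³q − 40pq³ − 2744p⁴ − 120qr² + 192q²r² + 228q²r + 224q³r − 230qr − 94q² + 200q³ − 35q + 64q⁴    [combine like terms]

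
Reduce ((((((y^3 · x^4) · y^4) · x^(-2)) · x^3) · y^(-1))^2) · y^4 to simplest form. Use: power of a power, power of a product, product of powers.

((((((y^3 · x^4) · y^4) · x^(-2)) · x^3) · y^(-1))^2) · y^4
= ((((((y^3 · x^4) · y^4) · x^(-2)) · x^3)^2) · ((y^(-1))^2)) · y^4    [power of a product]
= ((((((y^3 · x^4) · y^4) · x^(-2))^2) · ((x^3)^2)) · ((y^(-1))^2)) · y^4    [power of a product]
= ((((((y^3 · x^4) · y^4)^2) · ((x^(-2))^2)) · ((x^3)^2)) · ((y^(-1))^2)) · y^4    [power of a product]
= ((((((y^3 · x^4)^2) · ((y^4)^2)) · ((x^(-2))^2)) · ((x^3)^2)) · ((y^(-1))^2)) · y^4    [power of a product]
= (((((((y^3)^2) · ((x^4)^2)) · ((y^4)^2)) · ((x^(-2))^2)) · ((x^3)^2)) · ((y^(-1))^2)) · y^4    [power of a product]
= (((((y^6 · ((x^4)^2)) · ((y^4)^2)) · ((x^(-2))^2)) · ((x^3)^2)) · ((y^(-1))^2)) · y^4    [power of a power]
= (((((y^6 · x^8) · ((y^4)^2)) · ((x^(-2))^2)) · ((x^3)^2)) · ((y^(-1))^2)) · y^4    [power of a power]
= (((((y^6 · x^8) · y^8) · ((x^(-2))^2)) · ((x^3)^2)) · ((y^(-1))^2)) · y^4    [power of a power]
= (((((y^6 · x^8) · y^8) · x^(-4)) · ((x^3)^2)) · ((y^(-1))^2)) · y^4    [power of a power]
= (((((y^6 · x^8) · y^8) · x^(-4)) · x^6) · ((y^(-1))^2)) · y^4    [power of a power]
= (((((y^6 · x^8) · y^8) · x^(-4)) · x^6) · y^(-2)) · y^4    [power of a power]
= x^10y^16    [product of powers]

x^10y^16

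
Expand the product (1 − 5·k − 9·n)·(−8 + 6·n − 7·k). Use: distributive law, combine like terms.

(1 − 5·k − 9·n)·(−8 + 6·n − 7·k)
= −8 + 6·n − 7·k + 40·k − 30·k·n + 35·k^2 + 72·n − 54·n^2 + 63·k·n    [distributive law]
= −8 + 78·n + 33·k + 33·k·n + 35·k^2 − 54·n^2    [combine like terms]

−8 + 78·n + 33·k + 33·k·n + 35·k^2 − 54·n^2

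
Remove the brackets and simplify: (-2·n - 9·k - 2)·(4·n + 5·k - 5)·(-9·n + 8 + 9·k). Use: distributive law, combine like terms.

72·n^3 - 82·n^2 + 342·k·n^2 - 665·k·n - 9·k^2·n - 74·n - 45·k^2 - 405·k^3 + 370·k + 80

(-2·n - 9·k - 2)·(4·n + 5·k - 5)·(-9·n + 8 + 9·k)
= (-8·n^2 - 10·k·n + 10·n - 36·k·n - 45·k^2 + 45·k - 8·n - 10·k + 10)·(-9·n + 8 + 9·k)    [distributive law]
= (-8·n^2 - 46·k·n + 2·n - 45·k^2 + 35·k + 10)·(-9·n + 8 + 9·k)    [combine like terms]
= 72·n^3 - 64·n^2 - 72·k·n^2 + 414·k·n^2 - 368·k·n - 414·k^2·n - 18·n^2 + 16·n + 18·k·n + 405·k^2·n - 360·k^2 - 405·k^3 - 315·k·n + 280·k + 315·k^2 - 90·n + 80 + 90·k    [distributive law]
= 72·n^3 - 82·n^2 + 342·k·n^2 - 665·k·n - 9·k^2·n - 74·n - 45·k^2 - 405·k^3 + 370·k + 80    [combine like terms]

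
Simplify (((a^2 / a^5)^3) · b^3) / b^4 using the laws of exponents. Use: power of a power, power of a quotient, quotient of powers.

(((a^2 / a^5)^3) · b^3) / b^4
= ((((a^2)^3) / ((a^5)^3)) · b^3) / b^4    [power of a quotient]
= ((a^6 / ((a^5)^3)) · b^3) / b^4    [power of a power]
= ((a^6 / a^15) · b^3) / b^4    [power of a power]
= (a^(-9) · b^3) / b^4    [quotient of powers]
= a^(-9)·b^(-1)    [quotient of powers]

a^(-9)·b^(-1)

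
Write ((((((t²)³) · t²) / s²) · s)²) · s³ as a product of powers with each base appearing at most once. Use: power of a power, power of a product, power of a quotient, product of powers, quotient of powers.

s·t¹⁶

((((((t²)³) · t²) / s²) · s)²) · s³
= ((((((t²)³) · t²) / s²)²) · (s²)) · s³    [power of a product]
= ((((((t²)³) · t²)²) / ((s²)²)) · (s²)) · s³    [power of a quotient]
= ((((((t²)³)²) · ((t²)²)) / ((s²)²)) · (s²)) · s³    [power of a product]
= (((((t²)⁶) · ((t²)²)) / ((s²)²)) · (s²)) · s³    [power of a power]
= (((t¹² · ((t²)²)) / ((s²)²)) · (s²)) · s³    [power of a power]
= (((t¹² · t⁴) / ((s²)²)) · (s²)) · s³    [power of a power]
= ((t¹⁶ / ((s²)²)) · (s²)) · s³    [product of powers]
= ((t¹⁶ / s⁴) · (s²)) · s³    [power of a power]
= s·t¹⁶    [quotient of powers; product of powers]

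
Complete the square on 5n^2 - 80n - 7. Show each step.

5n^2 - 80n - 7
= 5(n^2 - 16n) - 7    [factor out 5 from the n-terms]
= 5(n^2 - 16n + 64 - 64) - 7    [add and subtract 64 inside the bracket]
= 5(n - 8)^2 - 320 - 7    [perfect-square identity]
= 5(n - 8)^2 - 327    [combine constants]

5(n - 8)^2 - 327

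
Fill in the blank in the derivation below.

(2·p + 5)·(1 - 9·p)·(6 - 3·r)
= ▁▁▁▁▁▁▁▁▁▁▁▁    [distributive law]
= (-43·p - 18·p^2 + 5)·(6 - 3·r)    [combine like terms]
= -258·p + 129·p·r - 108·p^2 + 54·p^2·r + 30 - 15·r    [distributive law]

After distributive law, the bracketed line is:

(2·p - 18·p^2 + 5 - 45·p)·(6 - 3·r)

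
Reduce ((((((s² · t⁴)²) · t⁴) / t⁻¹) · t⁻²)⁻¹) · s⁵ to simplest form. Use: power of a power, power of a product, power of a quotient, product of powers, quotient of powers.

((((((s² · t⁴)²) · t⁴) / t⁻¹) · t⁻²)⁻¹) · s⁵
= ((((((s² · t⁴)²) · t⁴) / t⁻¹)⁻¹) · ((t⁻²)⁻¹)) · s⁵    [power of a product]
= ((((((s² · t⁴)²) · t⁴)⁻¹) / ((t⁻¹)⁻¹)) · ((t⁻²)⁻¹)) · s⁵    [power of a quotient]
= ((((((s² · t⁴)²)⁻¹) · ((t⁴)⁻¹)) / ((t⁻¹)⁻¹)) · ((t⁻²)⁻¹)) · s⁵    [power of a product]
= (((((s² · t⁴)⁻²) · ((t⁴)⁻¹)) / ((t⁻¹)⁻¹)) · ((t⁻²)⁻¹)) · s⁵    [power of a power]
= ((((((s²)⁻²) · ((t⁴)⁻²)) · ((t⁴)⁻¹)) / ((t⁻¹)⁻¹)) · ((t⁻²)⁻¹)) · s⁵    [power of a product]
= ((((s⁻⁴ · ((t⁴)⁻²)) · ((t⁴)⁻¹)) / ((t⁻¹)⁻¹)) · ((t⁻²)⁻¹)) · s⁵    [power of a power]
= ((((s⁻⁴ · t⁻⁸) · ((t⁴)⁻¹)) / ((t⁻¹)⁻¹)) · ((t⁻²)⁻¹)) · s⁵    [power of a power]
= ((((s⁻⁴ · t⁻⁸) · t⁻⁴) / ((t⁻¹)⁻¹)) · ((t⁻²)⁻¹)) · s⁵    [power of a power]
= ((((s⁻⁴ · t⁻⁸) · t⁻⁴) / t) · ((t⁻²)⁻¹)) · s⁵    [power of a power]
= ((((s⁻⁴ · t⁻⁸) · t⁻⁴) / t) · t²) · s⁵    [power of a power]
= st⁻¹¹    [quotient of powers; product of powers]

st⁻¹¹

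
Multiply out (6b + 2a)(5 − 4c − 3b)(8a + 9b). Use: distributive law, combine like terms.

(6b + 2a)(5 − 4c − 3b)(8a + 9b)
= (30b − 24bc − 18b² + 10a − 8ac − 6ab)(8a + 9b)    [distributive law]
= 240ab + 270b² − 192abc − 216b²c − 144ab² − 162b³ + 80a² + 90ab − 64a²c − 72abc − 48a²b − 54ab²    [distributive law]
= 330ab + 270b² − 264abc − 216b²c − 198ab² − 162b³ + 80a² − 64a²c − 48a²b    [combine like terms]

330ab + 270b² − 264abc − 216b²c − 198ab² − 162b³ + 80a² − 64a²c − 48a²b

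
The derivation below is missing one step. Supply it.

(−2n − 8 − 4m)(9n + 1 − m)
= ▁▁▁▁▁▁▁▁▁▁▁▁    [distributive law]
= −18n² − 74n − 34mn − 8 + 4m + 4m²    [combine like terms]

After distributive law, the bracketed line is:

−18n² − 2n + 2mn − 72n − 8 + 8m − 36mn − 4m + 4m²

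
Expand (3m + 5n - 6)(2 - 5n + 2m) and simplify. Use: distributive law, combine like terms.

-6m - 5mn + 6m^2 + 40n - 25n^2 - 12

(3m + 5n - 6)(2 - 5n + 2m)
= 6m - 15mn + 6m^2 + 10n - 25n^2 + 10mn - 12 + 30n - 12m    [distributive law]
= -6m - 5mn + 6m^2 + 40n - 25n^2 - 12    [combine like terms]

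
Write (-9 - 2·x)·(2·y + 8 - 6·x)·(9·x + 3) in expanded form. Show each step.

(-9 - 2·x)·(2·y + 8 - 6·x)·(9·x + 3)
= (-18·y - 72 + 54·x - 4·x·y - 16·x + 12·x^2)·(9·x + 3)    [distributive law]
= (-18·y - 72 + 38·x - 4·x·y + 12·x^2)·(9·x + 3)    [combine like terms]
= -162·x·y - 54·y - 648·x - 216 + 342·x^2 + 114·x - 36·x^2·y - 12·x·y + 108·x^3 + 36·x^2    [distributive law]
= -174·x·y - 54·y - 534·x - 216 + 378·x^2 - 36·x^2·y + 108·x^3    [combine like terms]

-174·x·y - 54·y - 534·x - 216 + 378·x^2 - 36·x^2·y + 108·x^3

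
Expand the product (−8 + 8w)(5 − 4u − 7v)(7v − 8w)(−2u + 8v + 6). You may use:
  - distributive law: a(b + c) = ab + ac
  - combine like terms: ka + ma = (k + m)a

(−8 + 8w)(5 − 4u − 7v)(7v − 8w)(−2u + 8v + 6)
= (−40 + 32u + 56v + 40w − 32uw − 56vw)(7v − 8w)(−2u + 8v + 6)    [distributive law]
= (−280v + 320w + 224uv − 256uw + 392v^2 − 448vw + 280vw − 320w^2 − 224uvw + 256uw^2 − 392v^2w + 448vw^2)(−2u + 8v + 6)    [distributive law]
= (−280v + 320w + 224uv − 256uw + 392v^2 − 168vw − 320w^2 − 224uvw + 256uw^2 − 392v^2w + 448vw^2)(−2u + 8v + 6)    [combine like terms]
= 560uv − 2240v^2 − 1680v − 640uw + 2560vw + 1920w − 448u^2v + 1792uv^2 + 1344uv + 512u^2w − 2048uvw − 1536uw − 784uv^2 + 3136v^3 + 2352v^2 + 336uvw − 1344v^2w − 1008vw + 640uw^2 − 2560vw^2 − 1920w^2 + 448u^2vw − 1792uv^2w − 1344uvw − 512u^2w^2 + 2048uvw^2 + 1536uw^2 + 784uv^2w − 3136v^3w − 2352v^2w − 896uvw^2 + 3584v^2w^2 + 2688vw^2    [distributive law]
= 1904uv + 112v^2 − 1680v − 2176uw + 1552vw + 1920w − 448u^2v + 1008uv^2 + 512u^2w − 3056uvw + 3136v^3 − 3696v^2w + 2176uw^2 + 128vw^2 − 1920w^2 + 448u^2vw − 1008uv^2w − 512u^2w^2 + 1152uvw^2 − 3136v^3w + 3584v^2w^2    [combine like terms]

1904uv + 112v^2 − 1680v − 2176uw + 1552vw + 1920w − 448u^2v + 1008uv^2 + 512u^2w − 3056uvw + 3136v^3 − 3696v^2w + 2176uw^2 + 128vw^2 − 1920w^2 + 448u^2vw − 1008uv^2w − 512u^2w^2 + 1152uvw^2 − 3136v^3w + 3584v^2w^2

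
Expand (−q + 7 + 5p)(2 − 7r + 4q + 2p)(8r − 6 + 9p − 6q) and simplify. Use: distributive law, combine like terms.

(−q + 7 + 5p)(2 − 7r + 4q + 2p)(8r − 6 + 9p − 6q)
= (−2q + 7qr − 4q² − 2pq + 14 − 49r + 28q + 14p + 10p − 35pr + 20pq + 10p²)(8r − 6 + 9p − 6q)    [distributive law]
= (26q + 7qr − 4q² + 18pq + 14 − 49r + 24p − 35pr + 10p²)(8r − 6 + 9p − 6q)    [combine like terms]
= 208qr − 156q + 234pq − 156q² + 56qr² − 42qr + 63pqr − 42q²r − 32q²r + 24q² − 36pq² + 24q³ + 144pqr − 108pq + 162p²q − 108pq² + 112r − 84 + 126p − 84q − 392r² + 294r − 441pr + 294qr + 192pr − 144p + 216p² − 144pq − 280pr² + 210pr − 315p²r + 210pqr + 80p²r − 60p² + 90p³ − 60p²q    [distributive law]
= 460qr − 240q − 18pq − 132q² + 56qr² + 417pqr − 74q²r − 144pq² + 24q³ + 102p²q + 406r − 84 − 18p − 392r² − 39pr + 156p² − 280pr² − 235p²r + 90p³    [combine like terms]

460qr − 240q − 18pq − 132q² + 56qr² + 417pqr − 74q²r − 144pq² + 24q³ + 102p²q + 406r − 84 − 18p − 392r² − 39pr + 156p² − 280pr² − 235p²r + 90p³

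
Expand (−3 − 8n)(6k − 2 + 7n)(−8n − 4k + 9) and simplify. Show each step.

−268kn + 72k^2 − 186k − 93n + 54 − 464n^2 + 608kn^2 + 192k^2n + 448n^3

(−3 − 8n)(6k − 2 + 7n)(−8n − 4k + 9)
= (−18k + 6 − 21n − 48kn + 16n − 56n^2)(−8n − 4k + 9)    [distributive law]
= (−18k + 6 − 5n − 48kn − 56n^2)(−8n − 4k + 9)    [combine like terms]
= 144kn + 72k^2 − 162k − 48n − 24k + 54 + 40n^2 + 20kn − 45n + 384kn^2 + 192k^2n − 432kn + 448n^3 + 224kn^2 − 504n^2    [distributive law]
= −268kn + 72k^2 − 186k − 93n + 54 − 464n^2 + 608kn^2 + 192k^2n + 448n^3    [combine like terms]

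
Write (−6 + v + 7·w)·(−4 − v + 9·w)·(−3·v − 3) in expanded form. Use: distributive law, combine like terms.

−78·v − 72 − 3·v^2 + 240·v·w + 246·w + 3·v^3 − 6·v^2·w − 189·v·w^2 − 189·w^2

(−6 + v + 7·w)·(−4 − v + 9·w)·(−3·v − 3)
= (24 + 6·v − 54·w − 4·v − v^2 + 9·v·w − 28·w − 7·v·w + 63·w^2)·(−3·v − 3)    [distributive law]
= (24 + 2·v − 82·w − v^2 + 2·v·w + 63·w^2)·(−3·v − 3)    [combine like terms]
= −72·v − 72 − 6·v^2 − 6·v + 246·v·w + 246·w + 3·v^3 + 3·v^2 − 6·v^2·w − 6·v·w − 189·v·w^2 − 189·w^2    [distributive law]
= −78·v − 72 − 3·v^2 + 240·v·w + 246·w + 3·v^3 − 6·v^2·w − 189·v·w^2 − 189·w^2    [combine like terms]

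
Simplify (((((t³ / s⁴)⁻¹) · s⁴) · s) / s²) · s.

(((((t³ / s⁴)⁻¹) · s⁴) · s) / s²) · s
= ((((((t³)⁻¹) / ((s⁴)⁻¹)) · s⁴) · s) / s²) · s    [power of a quotient]
= ((((t⁻³ / ((s⁴)⁻¹)) · s⁴) · s) / s²) · s    [power of a power]
= ((((t⁻³ / s⁻⁴) · s⁴) · s) / s²) · s    [power of a power]
= s⁸t⁻³    [quotient of powers; product of powers]

s⁸t⁻³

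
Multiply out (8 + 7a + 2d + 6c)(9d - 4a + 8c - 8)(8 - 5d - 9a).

(8 + 7a + 2d + 6c)(9d - 4a + 8c - 8)(8 - 5d - 9a)
= (72d - 32a + 64c - 64 + 63ad - 28a² + 56ac - 56a + 18d² - 8ad + 16cd - 16d + 54cd - 24ac + 48c² - 48c)(8 - 5d - 9a)    [distributive law]
= (56d - 88a + 16c - 64 + 55ad - 28a² + 32ac + 18d² + 70cd + 48c²)(8 - 5d - 9a)    [combine like terms]
= 448d - 280d² - 504ad - 704a + 440ad + 792a² + 128c - 80cd - 144ac - 512 + 320d + 576a + 440ad - 275ad² - 495a²d - 224a² + 140a²d + 252a³ + 256ac - 160acd - 288a²c + 144d² - 90d³ - 162ad² + 560cd - 350cd² - 630acd + 384c² - 240c²d - 432ac²    [distributive law]
= 768d - 136d² + 376ad - 128a + 568a² + 128c + 480cd + 112ac - 512 - 437ad² - 355a²d + 252a³ - 790acd - 288a²c - 90d³ - 350cd² + 384c² - 240c²d - 432ac²    [combine like terms]

768d - 136d² + 376ad - 128a + 568a² + 128c + 480cd + 112ac - 512 - 437ad² - 355a²d + 252a³ - 790acd - 288a²c - 90d³ - 350cd² + 384c² - 240c²d - 432ac²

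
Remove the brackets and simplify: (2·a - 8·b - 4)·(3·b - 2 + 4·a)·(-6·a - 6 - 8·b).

92·a^2·b + 292·a·b + 352·a·b^2 + 72·a^2 + 72·a - 48·a^3 + 112·b^2 + 192·b^3 - 88·b - 48

(2·a - 8·b - 4)·(3·b - 2 + 4·a)·(-6·a - 6 - 8·b)
= (6·a·b - 4·a + 8·a^2 - 24·b^2 + 16·b - 32·a·b - 12·b + 8 - 16·a)·(-6·a - 6 - 8·b)    [distributive law]
= (-26·a·b - 20·a + 8·a^2 - 24·b^2 + 4·b + 8)·(-6·a - 6 - 8·b)    [combine like terms]
= 156·a^2·b + 156·a·b + 208·a·b^2 + 120·a^2 + 120·a + 160·a·b - 48·a^3 - 48·a^2 - 64·a^2·b + 144·a·b^2 + 144·b^2 + 192·b^3 - 24·a·b - 24·b - 32·b^2 - 48·a - 48 - 64·b    [distributive law]
= 92·a^2·b + 292·a·b + 352·a·b^2 + 72·a^2 + 72·a - 48·a^3 + 112·b^2 + 192·b^3 - 88·b - 48    [combine like terms]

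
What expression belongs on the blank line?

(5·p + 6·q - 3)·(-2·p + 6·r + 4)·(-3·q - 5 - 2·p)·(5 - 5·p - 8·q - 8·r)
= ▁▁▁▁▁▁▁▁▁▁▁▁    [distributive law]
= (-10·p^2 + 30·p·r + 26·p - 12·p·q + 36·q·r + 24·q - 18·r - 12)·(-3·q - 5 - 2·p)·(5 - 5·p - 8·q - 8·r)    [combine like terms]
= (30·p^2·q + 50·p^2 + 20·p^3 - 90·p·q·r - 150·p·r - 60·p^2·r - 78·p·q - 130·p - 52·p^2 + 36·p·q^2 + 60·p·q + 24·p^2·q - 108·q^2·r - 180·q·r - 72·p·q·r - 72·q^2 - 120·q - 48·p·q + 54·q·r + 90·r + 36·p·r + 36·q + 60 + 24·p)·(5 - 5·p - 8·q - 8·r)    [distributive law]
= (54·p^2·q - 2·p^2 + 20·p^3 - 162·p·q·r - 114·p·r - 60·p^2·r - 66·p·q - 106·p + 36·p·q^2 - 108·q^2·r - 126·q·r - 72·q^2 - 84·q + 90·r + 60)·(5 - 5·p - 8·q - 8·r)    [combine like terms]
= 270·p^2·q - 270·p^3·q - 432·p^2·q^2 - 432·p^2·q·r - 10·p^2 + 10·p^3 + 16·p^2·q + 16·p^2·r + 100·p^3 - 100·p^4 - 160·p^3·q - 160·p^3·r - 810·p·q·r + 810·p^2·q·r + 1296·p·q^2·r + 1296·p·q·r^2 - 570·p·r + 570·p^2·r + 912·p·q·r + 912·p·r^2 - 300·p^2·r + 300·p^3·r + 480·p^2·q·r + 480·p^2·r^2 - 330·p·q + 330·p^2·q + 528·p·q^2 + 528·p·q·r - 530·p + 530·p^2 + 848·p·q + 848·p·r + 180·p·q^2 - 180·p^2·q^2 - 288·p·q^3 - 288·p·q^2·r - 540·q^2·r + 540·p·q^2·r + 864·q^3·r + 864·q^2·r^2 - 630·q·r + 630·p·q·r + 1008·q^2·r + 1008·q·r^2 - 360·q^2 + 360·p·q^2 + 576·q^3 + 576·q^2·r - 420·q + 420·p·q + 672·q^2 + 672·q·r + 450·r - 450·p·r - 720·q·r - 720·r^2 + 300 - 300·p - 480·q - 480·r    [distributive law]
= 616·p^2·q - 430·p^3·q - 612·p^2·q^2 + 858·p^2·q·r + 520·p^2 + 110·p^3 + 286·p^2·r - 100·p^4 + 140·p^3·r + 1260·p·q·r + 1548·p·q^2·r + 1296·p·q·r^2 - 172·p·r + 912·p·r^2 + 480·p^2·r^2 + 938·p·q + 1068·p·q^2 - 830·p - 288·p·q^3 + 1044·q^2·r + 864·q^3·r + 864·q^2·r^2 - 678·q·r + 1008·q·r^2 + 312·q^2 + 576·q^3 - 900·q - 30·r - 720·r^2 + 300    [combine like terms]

Applying distributive law to the line above:

(-10·p^2 + 30·p·r + 20·p - 12·p·q + 36·q·r + 24·q + 6·p - 18·r - 12)·(-3·q - 5 - 2·p)·(5 - 5·p - 8·q - 8·r)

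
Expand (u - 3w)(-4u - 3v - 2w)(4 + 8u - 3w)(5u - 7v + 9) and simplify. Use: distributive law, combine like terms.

-368u^3 - 164u^2v - 144u^2 - 160u^4 + 104u^3v + 460u^3w - 239u^2vw + 1028u^2w + 84uv^2 - 108uv + 168u^2v^2 - 567uv^2w + 629uvw + 360uw + 90u^2w^2 - 261uvw^2 + 282uw^2 - 252v^2w + 324vw + 189v^2w^2 - 411vw^2 + 216w^2 - 90uw^3 + 126vw^3 - 162w^3

(u - 3w)(-4u - 3v - 2w)(4 + 8u - 3w)(5u - 7v + 9)
= (-4u^2 - 3uv - 2uw + 12uw + 9vw + 6w^2)(4 + 8u - 3w)(5u - 7v + 9)    [distributive law]
= (-4u^2 - 3uv + 10uw + 9vw + 6w^2)(4 + 8u - 3w)(5u - 7v + 9)    [combine like terms]
= (-16u^2 - 32u^3 + 12u^2w - 12uv - 24u^2v + 9uvw + 40uw + 80u^2w - 30uw^2 + 36vw + 72uvw - 27vw^2 + 24w^2 + 48uw^2 - 18w^3)(5u - 7v + 9)    [distributive law]
= (-16u^2 - 32u^3 + 92u^2w - 12uv - 24u^2v + 81uvw + 40uw + 18uw^2 + 36vw - 27vw^2 + 24w^2 - 18w^3)(5u - 7v + 9)    [combine like terms]
= -80u^3 + 112u^2v - 144u^2 - 160u^4 + 224u^3v - 288u^3 + 460u^3w - 644u^2vw + 828u^2w - 60u^2v + 84uv^2 - 108uv - 120u^3v + 168u^2v^2 - 216u^2v + 405u^2vw - 567uv^2w + 729uvw + 200u^2w - 280uvw + 360uw + 90u^2w^2 - 126uvw^2 + 162uw^2 + 180uvw - 252v^2w + 324vw - 135uvw^2 + 189v^2w^2 - 243vw^2 + 120uw^2 - 168vw^2 + 216w^2 - 90uw^3 + 126vw^3 - 162w^3    [distributive law]
= -368u^3 - 164u^2v - 144u^2 - 160u^4 + 104u^3v + 460u^3w - 239u^2vw + 1028u^2w + 84uv^2 - 108uv + 168u^2v^2 - 567uv^2w + 629uvw + 360uw + 90u^2w^2 - 261uvw^2 + 282uw^2 - 252v^2w + 324vw + 189v^2w^2 - 411vw^2 + 216w^2 - 90uw^3 + 126vw^3 - 162w^3    [combine like terms]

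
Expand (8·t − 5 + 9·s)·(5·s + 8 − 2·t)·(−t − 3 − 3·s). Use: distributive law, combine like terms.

(8·t − 5 + 9·s)·(5·s + 8 − 2·t)·(−t − 3 − 3·s)
= (40·s·t + 64·t − 16·t^2 − 25·s − 40 + 10·t + 45·s^2 + 72·s − 18·s·t)·(−t − 3 − 3·s)    [distributive law]
= (22·s·t + 74·t − 16·t^2 + 47·s − 40 + 45·s^2)·(−t − 3 − 3·s)    [combine like terms]
= −22·s·t^2 − 66·s·t − 66·s^2·t − 74·t^2 − 222·t − 222·s·t + 16·t^3 + 48·t^2 + 48·s·t^2 − 47·s·t − 141·s − 141·s^2 + 40·t + 120 + 120·s − 45·s^2·t − 135·s^2 − 135·s^3    [distributive law]
= 26·s·t^2 − 335·s·t − 111·s^2·t − 26·t^2 − 182·t + 16·t^3 − 21·s − 276·s^2 + 120 − 135·s^3    [combine like terms]

26·s·t^2 − 335·s·t − 111·s^2·t − 26·t^2 − 182·t + 16·t^3 − 21·s − 276·s^2 + 120 − 135·s^3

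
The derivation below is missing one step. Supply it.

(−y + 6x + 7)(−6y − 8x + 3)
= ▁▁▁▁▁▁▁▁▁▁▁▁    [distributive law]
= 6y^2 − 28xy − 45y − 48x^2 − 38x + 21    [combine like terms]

After distributive law, the bracketed line is:

6y^2 + 8xy − 3y − 36xy − 48x^2 + 18x − 42y − 56x + 21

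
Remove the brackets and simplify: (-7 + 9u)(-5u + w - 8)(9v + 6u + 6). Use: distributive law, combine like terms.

(-7 + 9u)(-5u + w - 8)(9v + 6u + 6)
= (35u - 7w + 56 - 45u^2 + 9uw - 72u)(9v + 6u + 6)    [distributive law]
= (-37u - 7w + 56 - 45u^2 + 9uw)(9v + 6u + 6)    [combine like terms]
= -333uv - 222u^2 - 222u - 63vw - 42uw - 42w + 504v + 336u + 336 - 405u^2v - 270u^3 - 270u^2 + 81uvw + 54u^2w + 54uw    [distributive law]
= -333uv - 492u^2 + 114u - 63vw + 12uw - 42w + 504v + 336 - 405u^2v - 270u^3 + 81uvw + 54u^2w    [combine like terms]

-333uv - 492u^2 + 114u - 63vw + 12uw - 42w + 504v + 336 - 405u^2v - 270u^3 + 81uvw + 54u^2w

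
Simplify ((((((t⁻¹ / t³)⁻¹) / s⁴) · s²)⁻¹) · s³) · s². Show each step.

s⁷t⁻⁴

((((((t⁻¹ / t³)⁻¹) / s⁴) · s²)⁻¹) · s³) · s²
= ((((((t⁻¹ / t³)⁻¹) / s⁴)⁻¹) · ((s²)⁻¹)) · s³) · s²    [power of a product]
= ((((((t⁻¹ / t³)⁻¹)⁻¹) / ((s⁴)⁻¹)) · ((s²)⁻¹)) · s³) · s²    [power of a quotient]
= (((((t⁻¹ / t³)¹) / ((s⁴)⁻¹)) · ((s²)⁻¹)) · s³) · s²    [power of a power]
= ((((((t⁻¹)¹) / ((t³)¹)) / ((s⁴)⁻¹)) · ((s²)⁻¹)) · s³) · s²    [power of a quotient]
= ((((t⁻¹ / ((t³)¹)) / ((s⁴)⁻¹)) · ((s²)⁻¹)) · s³) · s²    [power of a power]
= ((((t⁻¹ / t³) / ((s⁴)⁻¹)) · ((s²)⁻¹)) · s³) · s²    [power of a power]
= (((t⁻⁴ / ((s⁴)⁻¹)) · ((s²)⁻¹)) · s³) · s²    [quotient of powers]
= (((t⁻⁴ / s⁻⁴) · ((s²)⁻¹)) · s³) · s²    [power of a power]
= (((t⁻⁴ / s⁻⁴) · s⁻²) · s³) · s²    [power of a power]
= s⁷t⁻⁴    [quotient of powers; product of powers]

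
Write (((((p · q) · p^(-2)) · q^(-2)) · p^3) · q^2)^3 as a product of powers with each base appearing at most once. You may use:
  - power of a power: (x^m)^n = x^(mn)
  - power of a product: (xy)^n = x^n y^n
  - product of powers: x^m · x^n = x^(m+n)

p^6·q^3

(((((p · q) · p^(-2)) · q^(-2)) · p^3) · q^2)^3
= (((((p · q) · p^(-2)) · q^(-2)) · p^3)^3) · ((q^2)^3)    [power of a product]
= (((((p · q) · p^(-2)) · q^(-2))^3) · ((p^3)^3)) · ((q^2)^3)    [power of a product]
= (((((p · q) · p^(-2))^3) · ((q^(-2))^3)) · ((p^3)^3)) · ((q^2)^3)    [power of a product]
= (((((p · q)^3) · ((p^(-2))^3)) · ((q^(-2))^3)) · ((p^3)^3)) · ((q^2)^3)    [power of a product]
= (((((p^3) · (q^3)) · ((p^(-2))^3)) · ((q^(-2))^3)) · ((p^3)^3)) · ((q^2)^3)    [power of a product]
= ((((p^3 · q^3) · p^(-6)) · ((q^(-2))^3)) · ((p^3)^3)) · ((q^2)^3)    [power of a power]
= ((((p^3 · q^3) · p^(-6)) · q^(-6)) · ((p^3)^3)) · ((q^2)^3)    [power of a power]
= ((((p^3 · q^3) · p^(-6)) · q^(-6)) · p^9) · ((q^2)^3)    [power of a power]
= ((((p^3 · q^3) · p^(-6)) · q^(-6)) · p^9) · q^6    [power of a power]
= p^6·q^3    [product of powers]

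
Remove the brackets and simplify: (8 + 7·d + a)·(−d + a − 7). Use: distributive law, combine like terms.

−57·d + a − 56 − 7·d^2 + 6·a·d + a^2

(8 + 7·d + a)·(−d + a − 7)
= −8·d + 8·a − 56 − 7·d^2 + 7·a·d − 49·d − a·d + a^2 − 7·a    [distributive law]
= −57·d + a − 56 − 7·d^2 + 6·a·d + a^2    [combine like terms]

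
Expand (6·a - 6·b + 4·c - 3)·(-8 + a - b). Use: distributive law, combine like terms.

(6·a - 6·b + 4·c - 3)·(-8 + a - b)
= -48·a + 6·a² - 6·a·b + 48·b - 6·a·b + 6·b² - 32·c + 4·a·c - 4·b·c + 24 - 3·a + 3·b    [distributive law]
= -51·a + 6·a² - 12·a·b + 51·b + 6·b² - 32·c + 4·a·c - 4·b·c + 24    [combine like terms]

-51·a + 6·a² - 12·a·b + 51·b + 6·b² - 32·c + 4·a·c - 4·b·c + 24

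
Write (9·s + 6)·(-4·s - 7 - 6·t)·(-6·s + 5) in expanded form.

216·s³ + 342·s² - 183·s + 324·s²·t - 54·s·t - 210 - 180·t

(9·s + 6)·(-4·s - 7 - 6·t)·(-6·s + 5)
= (-36·s² - 63·s - 54·s·t - 24·s - 42 - 36·t)·(-6·s + 5)    [distributive law]
= (-36·s² - 87·s - 54·s·t - 42 - 36·t)·(-6·s + 5)    [combine like terms]
= 216·s³ - 180·s² + 522·s² - 435·s + 324·s²·t - 270·s·t + 252·s - 210 + 216·s·t - 180·t    [distributive law]
= 216·s³ + 342·s² - 183·s + 324·s²·t - 54·s·t - 210 - 180·t    [combine like terms]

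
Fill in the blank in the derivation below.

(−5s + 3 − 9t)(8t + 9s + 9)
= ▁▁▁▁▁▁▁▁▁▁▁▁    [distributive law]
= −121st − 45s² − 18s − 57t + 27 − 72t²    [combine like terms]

Applying distributive law to the line above:

−40st − 45s² − 45s + 24t + 27s + 27 − 72t² − 81st − 81t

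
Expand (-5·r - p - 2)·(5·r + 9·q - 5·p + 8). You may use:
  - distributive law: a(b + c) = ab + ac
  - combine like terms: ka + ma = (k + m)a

-25·r² - 45·q·r + 20·p·r - 50·r - 9·p·q + 5·p² + 2·p - 18·q - 16

(-5·r - p - 2)·(5·r + 9·q - 5·p + 8)
= -25·r² - 45·q·r + 25·p·r - 40·r - 5·p·r - 9·p·q + 5·p² - 8·p - 10·r - 18·q + 10·p - 16    [distributive law]
= -25·r² - 45·q·r + 20·p·r - 50·r - 9·p·q + 5·p² + 2·p - 18·q - 16    [combine like terms]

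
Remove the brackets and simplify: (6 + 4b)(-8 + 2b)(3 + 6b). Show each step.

-144 - 348b - 96b^2 + 48b^3

(6 + 4b)(-8 + 2b)(3 + 6b)
= (-48 + 12b - 32b + 8b^2)(3 + 6b)    [distributive law]
= (-48 - 20b + 8b^2)(3 + 6b)    [combine like terms]
= -144 - 288b - 60b - 120b^2 + 24b^2 + 48b^3    [distributive law]
= -144 - 348b - 96b^2 + 48b^3    [combine like terms]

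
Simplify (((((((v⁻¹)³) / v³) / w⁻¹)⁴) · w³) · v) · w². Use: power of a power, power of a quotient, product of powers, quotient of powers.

(((((((v⁻¹)³) / v³) / w⁻¹)⁴) · w³) · v) · w²
= (((((((v⁻¹)³) / v³)⁴) / ((w⁻¹)⁴)) · w³) · v) · w²    [power of a quotient]
= (((((((v⁻¹)³)⁴) / ((v³)⁴)) / ((w⁻¹)⁴)) · w³) · v) · w²    [power of a quotient]
= ((((((v⁻¹)¹²) / ((v³)⁴)) / ((w⁻¹)⁴)) · w³) · v) · w²    [power of a power]
= ((((v⁻¹² / ((v³)⁴)) / ((w⁻¹)⁴)) · w³) · v) · w²    [power of a power]
= ((((v⁻¹² / v¹²) / ((w⁻¹)⁴)) · w³) · v) · w²    [power of a power]
= (((v⁻²⁴ / ((w⁻¹)⁴)) · w³) · v) · w²    [quotient of powers]
= (((v⁻²⁴ / w⁻⁴) · w³) · v) · w²    [power of a power]
= v⁻²³·w⁹    [quotient of powers; product of powers]

v⁻²³·w⁹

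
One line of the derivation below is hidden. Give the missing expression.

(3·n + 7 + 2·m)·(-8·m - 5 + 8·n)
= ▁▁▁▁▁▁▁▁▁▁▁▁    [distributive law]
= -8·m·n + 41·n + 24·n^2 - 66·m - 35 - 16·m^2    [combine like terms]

Applying distributive law to the line above:

-24·m·n - 15·n + 24·n^2 - 56·m - 35 + 56·n - 16·m^2 - 10·m + 16·m·n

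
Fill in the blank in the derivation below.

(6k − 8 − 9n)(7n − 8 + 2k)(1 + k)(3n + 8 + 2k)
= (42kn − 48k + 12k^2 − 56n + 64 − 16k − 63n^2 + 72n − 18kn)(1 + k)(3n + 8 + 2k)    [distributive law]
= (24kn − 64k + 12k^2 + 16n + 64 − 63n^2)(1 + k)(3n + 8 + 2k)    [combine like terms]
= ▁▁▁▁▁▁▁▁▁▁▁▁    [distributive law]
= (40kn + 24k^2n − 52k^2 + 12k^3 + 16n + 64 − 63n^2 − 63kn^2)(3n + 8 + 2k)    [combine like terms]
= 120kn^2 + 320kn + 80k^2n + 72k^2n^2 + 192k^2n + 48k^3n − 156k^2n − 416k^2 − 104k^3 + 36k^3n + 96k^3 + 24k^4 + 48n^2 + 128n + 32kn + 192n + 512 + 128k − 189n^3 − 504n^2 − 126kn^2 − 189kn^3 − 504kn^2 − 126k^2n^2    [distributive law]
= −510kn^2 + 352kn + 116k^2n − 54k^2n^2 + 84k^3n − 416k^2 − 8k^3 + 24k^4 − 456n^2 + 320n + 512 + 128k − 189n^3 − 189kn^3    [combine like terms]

By distributive law:

(24kn + 24k^2n − 64k − 64k^2 + 12k^2 + 12k^3 + 16n + 16kn + 64 + 64k − 63n^2 − 63kn^2)(3n + 8 + 2k)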